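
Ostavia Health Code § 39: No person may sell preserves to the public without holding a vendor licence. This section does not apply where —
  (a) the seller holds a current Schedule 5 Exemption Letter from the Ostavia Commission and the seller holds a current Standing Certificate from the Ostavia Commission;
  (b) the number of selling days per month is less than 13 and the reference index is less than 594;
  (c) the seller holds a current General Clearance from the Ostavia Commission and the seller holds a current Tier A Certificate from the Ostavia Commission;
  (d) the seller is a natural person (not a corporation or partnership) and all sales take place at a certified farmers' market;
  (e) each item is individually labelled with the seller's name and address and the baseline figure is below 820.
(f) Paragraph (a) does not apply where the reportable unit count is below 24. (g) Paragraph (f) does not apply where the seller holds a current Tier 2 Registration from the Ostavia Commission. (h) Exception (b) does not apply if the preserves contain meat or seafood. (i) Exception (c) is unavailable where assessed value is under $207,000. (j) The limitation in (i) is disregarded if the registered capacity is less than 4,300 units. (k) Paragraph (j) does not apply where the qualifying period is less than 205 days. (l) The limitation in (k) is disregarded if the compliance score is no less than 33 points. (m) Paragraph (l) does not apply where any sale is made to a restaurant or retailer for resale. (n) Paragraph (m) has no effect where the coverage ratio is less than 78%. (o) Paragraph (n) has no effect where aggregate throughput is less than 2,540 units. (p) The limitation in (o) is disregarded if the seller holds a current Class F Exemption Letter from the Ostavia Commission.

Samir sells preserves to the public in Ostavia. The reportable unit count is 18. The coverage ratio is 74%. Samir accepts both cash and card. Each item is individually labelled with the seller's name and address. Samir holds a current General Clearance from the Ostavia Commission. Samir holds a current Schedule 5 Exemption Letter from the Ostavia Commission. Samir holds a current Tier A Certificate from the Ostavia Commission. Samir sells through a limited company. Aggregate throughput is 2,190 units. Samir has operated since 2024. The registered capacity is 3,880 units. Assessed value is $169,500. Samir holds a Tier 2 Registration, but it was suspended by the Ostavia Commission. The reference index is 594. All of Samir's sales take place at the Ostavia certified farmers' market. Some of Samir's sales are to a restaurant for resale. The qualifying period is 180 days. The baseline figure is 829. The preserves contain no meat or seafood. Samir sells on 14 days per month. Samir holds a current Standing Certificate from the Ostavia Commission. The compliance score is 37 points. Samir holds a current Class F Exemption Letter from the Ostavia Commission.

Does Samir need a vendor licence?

Exception (a)'s conditions are all satisfied: a current Schedule 5 Exemption Letter is held; a current Standing Certificate is held. However, paragraphs (f)–(g) must be considered: (f) applies — the reportable unit count is 18, below the 24 limit. (g), which would lift (f), is inapplicable — there is no Tier 2 Registration in force. (a) is therefore removed.
Exception (b) fails — the number of selling days per month is 14, not less than 13.
All of (c)'s requirements are met (a current General Clearance is held; a current Tier A Certificate is held). Considering the limiting provisions: (i) is triggered (assessed value is $169,500, under the $207,000 limit), but is itself disapplied by (j): (j) operates against (i): the registered capacity is 3,880 units, less than the 4,300 units limit. (k) would limit (j) — the qualifying period is 180 days, less than the 205 days limit — but (l) sets (k) aside: (l) operates against (k): the compliance score is 37 points, meeting the 33 points threshold. (m) is triggered (some sales are to a restaurant for resale), but is set aside by (n): (n) is triggered — the coverage ratio is 74%, less than the 78% limit. (o) would limit (n) — aggregate throughput is 2,190 units, less than the 2,540 units limit — but (p) sets (o) aside: (p) operates — a current Class F Exemption Letter is held. (c) remains available.
Exception (d) fails — the seller operates through a limited company.
Exception (e) fails — the baseline figure is 829, not below 820.

No — exception (c) applies; Samir is not required to hold a vendor licence.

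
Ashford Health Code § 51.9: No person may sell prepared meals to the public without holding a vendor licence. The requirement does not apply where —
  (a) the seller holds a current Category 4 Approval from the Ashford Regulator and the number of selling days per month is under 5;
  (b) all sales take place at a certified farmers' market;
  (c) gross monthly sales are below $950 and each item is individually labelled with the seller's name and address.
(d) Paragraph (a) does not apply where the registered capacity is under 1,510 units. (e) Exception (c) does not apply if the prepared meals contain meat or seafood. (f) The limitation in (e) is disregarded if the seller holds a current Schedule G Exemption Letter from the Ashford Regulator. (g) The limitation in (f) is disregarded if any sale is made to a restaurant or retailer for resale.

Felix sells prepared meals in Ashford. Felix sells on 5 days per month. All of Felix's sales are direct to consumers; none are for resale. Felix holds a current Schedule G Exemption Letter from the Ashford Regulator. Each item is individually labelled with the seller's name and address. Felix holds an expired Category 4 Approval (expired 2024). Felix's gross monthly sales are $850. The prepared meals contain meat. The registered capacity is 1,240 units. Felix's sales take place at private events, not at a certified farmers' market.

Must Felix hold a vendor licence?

No — exception (c) applies; Felix is not required to hold a vendor licence.

Exception (a) requires that the seller holds a current Category 4 Approval from the Ashford Regulator; but no current Category 4 Approval is held, so (a) is unavailable.
Exception (b) requires that all sales take place at a certified farmers' market; but sales are at private events, not a certified farmers' market, so (b) is unavailable.
Exception (c) is satisfied on its face — gross monthly sales are $850, below the $950 limit; items are individually labelled. Considering the limiting provisions: (e) applies (the prepared meals contain meat), but is itself disapplied by (f): (f) is engaged — a current Schedule G Exemption Letter is held. (g), which would lift (f), does not operate here — no sales are for resale. Exception (c) stands.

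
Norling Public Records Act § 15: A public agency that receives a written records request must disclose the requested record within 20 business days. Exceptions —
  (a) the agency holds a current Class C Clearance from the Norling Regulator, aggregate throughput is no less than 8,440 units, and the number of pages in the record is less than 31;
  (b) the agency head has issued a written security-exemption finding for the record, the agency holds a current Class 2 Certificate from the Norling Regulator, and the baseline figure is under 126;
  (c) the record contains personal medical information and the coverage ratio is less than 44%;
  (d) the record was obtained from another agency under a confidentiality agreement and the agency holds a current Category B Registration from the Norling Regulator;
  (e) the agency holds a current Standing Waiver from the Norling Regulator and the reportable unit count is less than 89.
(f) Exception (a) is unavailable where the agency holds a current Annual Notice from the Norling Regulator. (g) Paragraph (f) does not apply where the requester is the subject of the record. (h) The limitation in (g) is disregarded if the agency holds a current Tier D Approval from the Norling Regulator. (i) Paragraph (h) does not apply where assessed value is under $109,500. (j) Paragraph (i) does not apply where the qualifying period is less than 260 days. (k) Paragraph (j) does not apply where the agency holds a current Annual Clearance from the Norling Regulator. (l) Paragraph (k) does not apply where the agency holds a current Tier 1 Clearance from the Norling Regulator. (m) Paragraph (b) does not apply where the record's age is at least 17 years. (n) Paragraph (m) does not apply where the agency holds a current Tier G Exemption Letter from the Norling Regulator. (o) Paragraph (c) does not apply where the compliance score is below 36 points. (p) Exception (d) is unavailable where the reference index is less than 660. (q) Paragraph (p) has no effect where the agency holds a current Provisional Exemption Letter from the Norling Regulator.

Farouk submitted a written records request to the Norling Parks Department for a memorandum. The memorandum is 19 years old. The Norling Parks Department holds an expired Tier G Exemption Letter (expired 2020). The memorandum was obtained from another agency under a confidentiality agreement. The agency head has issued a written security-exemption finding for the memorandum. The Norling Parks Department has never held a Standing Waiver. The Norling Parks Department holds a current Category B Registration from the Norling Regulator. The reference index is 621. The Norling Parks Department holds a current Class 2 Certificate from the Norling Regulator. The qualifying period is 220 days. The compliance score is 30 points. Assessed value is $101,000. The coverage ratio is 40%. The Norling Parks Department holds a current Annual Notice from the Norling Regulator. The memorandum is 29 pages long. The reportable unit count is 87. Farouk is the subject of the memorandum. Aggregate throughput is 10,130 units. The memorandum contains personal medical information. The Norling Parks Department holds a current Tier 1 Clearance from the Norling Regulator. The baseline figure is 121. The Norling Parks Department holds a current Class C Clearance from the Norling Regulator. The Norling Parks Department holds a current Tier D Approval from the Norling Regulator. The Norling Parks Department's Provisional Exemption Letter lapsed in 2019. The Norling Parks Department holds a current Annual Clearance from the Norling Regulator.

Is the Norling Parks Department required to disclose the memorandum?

Yes — the Norling Parks Department must disclose the memorandum.

Exception (a)'s conditions are all satisfied: a current Class C Clearance is held; aggregate throughput is 10,130 units, meeting the 8,440 units threshold; the number of pages in the record is 29, less than the 31 limit. However, paragraphs (f)–(l) must be considered: (f) operates against (a): a current Annual Notice is held. (g) would limit (f) — Farouk is the subject of the memorandum — but (h) sets (g) aside: (h) is triggered — a current Tier D Approval is held. (i) would limit (h) — assessed value is $101,000, under the $109,500 limit — but (j) sets (i) aside: (j) operates — the qualifying period is 220 days, less than the 260 days limit. (k) would limit (j) — a current Annual Clearance is held — but (l) sets (k) aside: (l) operates against (k): a current Tier 1 Clearance is held. Exception (a) does not apply.
Exception (b)'s conditions are all satisfied: a written security-exemption finding has been issued; a current Class 2 Certificate is held; the baseline figure is 121, under the 126 limit. But applying paragraphs (m)–(n): (m) operates against (b): the record's age is 19 years, meeting the 17 years threshold. (n), which would lift (m), is not triggered — there is no Tier G Exemption Letter in force. (b) is therefore removed.
Exception (c) is satisfied on its face — the memorandum contains personal medical information; the coverage ratio is 40%, less than the 44% limit. Turning to paragraph (o): (o) operates against (c): the compliance score is 30 points, below the 36 points limit. Exception (c) does not apply.
Exception (d)'s conditions are all satisfied: the memorandum was obtained under a confidentiality agreement; a current Category B Registration is held. But applying paragraphs (p)–(q): (p) is triggered — the reference index is 621, less than the 660 limit. (q), which would lift (p), is not engaged — there is no Provisional Exemption Letter in force. (d) is therefore removed.
Exception (e) does not apply: there is no Standing Waiver in force.
No exception applies. The general rule governs.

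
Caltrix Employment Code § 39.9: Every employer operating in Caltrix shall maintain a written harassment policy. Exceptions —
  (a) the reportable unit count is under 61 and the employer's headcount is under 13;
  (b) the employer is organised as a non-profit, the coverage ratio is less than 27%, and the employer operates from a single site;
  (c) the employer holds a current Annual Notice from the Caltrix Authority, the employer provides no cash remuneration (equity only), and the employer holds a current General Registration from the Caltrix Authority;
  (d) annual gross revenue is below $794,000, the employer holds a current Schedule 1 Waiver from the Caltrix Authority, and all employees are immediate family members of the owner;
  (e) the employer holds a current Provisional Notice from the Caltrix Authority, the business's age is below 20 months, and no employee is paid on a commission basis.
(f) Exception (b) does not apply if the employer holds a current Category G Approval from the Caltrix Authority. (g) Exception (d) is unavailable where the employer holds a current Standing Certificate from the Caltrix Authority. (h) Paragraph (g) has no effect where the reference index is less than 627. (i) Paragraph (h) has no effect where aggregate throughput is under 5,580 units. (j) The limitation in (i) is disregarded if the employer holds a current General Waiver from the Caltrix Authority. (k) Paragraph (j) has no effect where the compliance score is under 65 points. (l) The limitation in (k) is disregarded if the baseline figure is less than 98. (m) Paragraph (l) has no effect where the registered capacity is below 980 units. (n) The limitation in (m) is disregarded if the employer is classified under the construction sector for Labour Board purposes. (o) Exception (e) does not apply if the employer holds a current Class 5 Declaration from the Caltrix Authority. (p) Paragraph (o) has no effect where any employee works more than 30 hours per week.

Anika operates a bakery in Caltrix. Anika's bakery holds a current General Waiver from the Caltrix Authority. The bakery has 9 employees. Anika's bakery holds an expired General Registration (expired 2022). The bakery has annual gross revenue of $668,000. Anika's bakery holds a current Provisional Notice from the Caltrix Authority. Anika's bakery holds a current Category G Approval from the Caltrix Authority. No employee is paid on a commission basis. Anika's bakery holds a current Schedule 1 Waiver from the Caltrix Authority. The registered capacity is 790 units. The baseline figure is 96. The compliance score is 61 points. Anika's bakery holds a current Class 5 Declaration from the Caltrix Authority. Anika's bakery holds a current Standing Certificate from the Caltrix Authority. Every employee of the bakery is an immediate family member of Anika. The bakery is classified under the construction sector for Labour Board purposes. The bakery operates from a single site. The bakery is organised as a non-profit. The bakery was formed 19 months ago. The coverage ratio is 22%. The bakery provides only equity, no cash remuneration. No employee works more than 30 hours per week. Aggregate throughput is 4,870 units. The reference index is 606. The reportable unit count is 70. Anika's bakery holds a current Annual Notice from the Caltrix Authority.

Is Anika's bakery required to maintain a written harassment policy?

Exception (a) does not apply: the reportable unit count is 70, not under 61.
All of (b)'s requirements are met (the employer is a non-profit; the coverage ratio is 22%, less than the 27% limit; the employer operates from a single site). But applying paragraph (f): (f) operates against (b): a current Category G Approval is held. Exception (b) does not apply.
Exception (c) does not apply: no current General Registration is held.
Exception (d) is satisfied on its face — annual gross revenue is $668,000, below the $794,000 limit; a current Schedule 1 Waiver is held; every employee is an immediate family member. Considering the limiting provisions: (g) would limit (d) — a current Standing Certificate is held — but (h) sets (g) aside: (h) applies — the reference index is 606, less than the 627 limit. (i) would limit (h) — aggregate throughput is 4,870 units, under the 5,580 units limit — but (j) sets (i) aside: (j) operates against (i): a current General Waiver is held. (k) is engaged (the compliance score is 61 points, under the 65 points limit), but is set aside by (l): (l) applies — the baseline figure is 96, less than the 98 limit. (m) applies (the registered capacity is 790 units, below the 980 units limit), but yields to (n): (n) operates against (m): the bakery is classified under the construction sector. Exception (d) stands.
Exception (e)'s conditions are all satisfied: a current Provisional Notice is held; the business's age is 19 months, below the 20 months limit; no employee is paid on commission. However, paragraphs (o)–(p) must be considered: (o) is engaged — a current Class 5 Declaration is held. (p) is not engaged (no employee exceeds 30 hours/week), so (o) stands. (e) is therefore removed.

No — exception (d) applies; Anika's bakery is not required to maintain a written harassment policy.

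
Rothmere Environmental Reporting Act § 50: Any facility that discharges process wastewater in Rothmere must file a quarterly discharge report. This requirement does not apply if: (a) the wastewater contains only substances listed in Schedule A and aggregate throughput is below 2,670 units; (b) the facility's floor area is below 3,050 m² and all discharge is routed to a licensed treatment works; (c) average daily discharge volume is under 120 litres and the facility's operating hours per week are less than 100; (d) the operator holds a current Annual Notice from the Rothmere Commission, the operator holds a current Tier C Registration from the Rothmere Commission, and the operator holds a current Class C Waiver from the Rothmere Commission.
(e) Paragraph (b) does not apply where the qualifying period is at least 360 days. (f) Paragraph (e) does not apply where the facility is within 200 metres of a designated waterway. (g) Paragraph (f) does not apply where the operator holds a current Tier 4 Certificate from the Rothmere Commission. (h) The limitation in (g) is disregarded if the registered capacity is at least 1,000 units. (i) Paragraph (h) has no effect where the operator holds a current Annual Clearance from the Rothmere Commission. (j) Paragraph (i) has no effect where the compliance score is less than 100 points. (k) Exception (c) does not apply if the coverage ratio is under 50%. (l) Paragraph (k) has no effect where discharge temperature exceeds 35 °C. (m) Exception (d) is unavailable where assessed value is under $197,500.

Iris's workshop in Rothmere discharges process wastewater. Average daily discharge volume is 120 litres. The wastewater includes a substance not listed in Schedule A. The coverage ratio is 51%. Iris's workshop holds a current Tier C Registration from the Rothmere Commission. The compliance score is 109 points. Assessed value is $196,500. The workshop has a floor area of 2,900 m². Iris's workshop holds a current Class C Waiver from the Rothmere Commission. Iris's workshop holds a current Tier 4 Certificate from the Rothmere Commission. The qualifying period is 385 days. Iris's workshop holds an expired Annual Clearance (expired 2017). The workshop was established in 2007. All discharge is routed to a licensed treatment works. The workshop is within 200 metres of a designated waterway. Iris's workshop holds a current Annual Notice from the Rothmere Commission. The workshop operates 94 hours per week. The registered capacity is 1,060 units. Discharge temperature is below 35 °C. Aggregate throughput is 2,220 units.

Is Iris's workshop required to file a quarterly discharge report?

No — exception (b) applies; Iris's workshop is not required to file a quarterly discharge report.

Exception (a) fails — the wastewater includes a non-Schedule-A substance.
Exception (b)'s conditions are all satisfied: the facility's floor area is 2,900 m², below the 3,050 m² limit; discharge is routed to a licensed treatment works. Applying paragraphs (e)–(j): (e) would limit (b) — the qualifying period is 385 days, meeting the 360 days threshold — but (f) sets (e) aside: (f) operates against (e): the workshop is within 200 m of a designated waterway. (g) operates (a current Tier 4 Certificate is held), but is displaced by (h): (h) applies — the registered capacity is 1,060 units, meeting the 1,000 units threshold. (i), which would lift (h), is inapplicable — the Annual Clearance is not current. So (b) applies.
Exception (c) fails — average daily discharge volume is 120 litres, not under 120 litres.
Exception (d): a current Annual Notice is held; a current Tier C Registration is held; a current Class C Waiver is held — every condition holds. But applying paragraph (m): (m) operates against (d): assessed value is $196,500, under the $197,500 limit. So (d) is unavailable.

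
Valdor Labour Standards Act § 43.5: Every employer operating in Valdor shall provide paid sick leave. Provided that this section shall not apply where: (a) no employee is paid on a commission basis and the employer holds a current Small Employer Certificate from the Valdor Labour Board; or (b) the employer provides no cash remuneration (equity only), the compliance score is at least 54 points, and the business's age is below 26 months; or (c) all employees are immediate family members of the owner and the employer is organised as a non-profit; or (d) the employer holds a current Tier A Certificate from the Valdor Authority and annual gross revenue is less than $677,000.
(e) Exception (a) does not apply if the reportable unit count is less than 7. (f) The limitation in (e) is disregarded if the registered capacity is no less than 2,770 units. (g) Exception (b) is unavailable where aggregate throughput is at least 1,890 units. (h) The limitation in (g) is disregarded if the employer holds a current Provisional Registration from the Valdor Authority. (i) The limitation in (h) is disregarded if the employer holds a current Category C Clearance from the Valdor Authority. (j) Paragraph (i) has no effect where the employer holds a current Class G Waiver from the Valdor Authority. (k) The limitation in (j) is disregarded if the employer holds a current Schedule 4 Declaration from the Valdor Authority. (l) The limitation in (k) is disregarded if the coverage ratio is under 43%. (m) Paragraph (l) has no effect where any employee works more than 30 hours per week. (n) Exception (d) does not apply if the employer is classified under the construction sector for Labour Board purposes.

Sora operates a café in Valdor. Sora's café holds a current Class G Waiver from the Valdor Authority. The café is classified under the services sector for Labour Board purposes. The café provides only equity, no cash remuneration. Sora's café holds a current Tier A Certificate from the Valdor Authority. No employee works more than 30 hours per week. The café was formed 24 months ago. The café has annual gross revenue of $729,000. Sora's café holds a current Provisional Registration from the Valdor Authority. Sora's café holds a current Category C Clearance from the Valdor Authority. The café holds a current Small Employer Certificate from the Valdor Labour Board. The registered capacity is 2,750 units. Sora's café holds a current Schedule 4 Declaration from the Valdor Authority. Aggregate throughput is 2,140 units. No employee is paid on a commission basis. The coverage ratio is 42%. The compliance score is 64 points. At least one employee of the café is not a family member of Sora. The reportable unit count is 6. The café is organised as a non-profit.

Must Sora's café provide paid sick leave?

No — exception (b) applies; Sora's café is not required to provide paid sick leave.

Exception (a): no employee is paid on commission; a current Small Employer Certificate is held — every condition holds. But applying paragraphs (e)–(f): (e) operates against (a): the reportable unit count is 6, less than the 7 limit. (f), which would lift (e), is not triggered — the registered capacity is 2,750 units, short of 2,770 units. Exception (a) does not apply.
All of (b)'s requirements are met (remuneration is equity-only; the compliance score is 64 points, meeting the 54 points threshold; the business's age is 24 months, below the 26 months limit). As to paragraphs (g)–(m): (g) would limit (b) — aggregate throughput is 2,140 units, meeting the 1,890 units threshold — but (h) sets (g) aside: (h) operates against (g): a current Provisional Registration is held. (i) is triggered (a current Category C Clearance is held), but is set aside by (j): (j) operates against (i): a current Class G Waiver is held. (k) is triggered (a current Schedule 4 Declaration is held), but is itself disapplied by (l): (l) operates against (k): the coverage ratio is 42%, under the 43% limit. (m), which would lift (l), is inapplicable — no employee exceeds 30 hours/week. So (b) applies.
Exception (c) requires that all employees are immediate family members of the owner; but at least one employee is not a family member, so (c) is unavailable.
Exception (d) requires that annual gross revenue is less than $677,000; but annual gross revenue is $729,000, not less than $677,000, so (d) is unavailable.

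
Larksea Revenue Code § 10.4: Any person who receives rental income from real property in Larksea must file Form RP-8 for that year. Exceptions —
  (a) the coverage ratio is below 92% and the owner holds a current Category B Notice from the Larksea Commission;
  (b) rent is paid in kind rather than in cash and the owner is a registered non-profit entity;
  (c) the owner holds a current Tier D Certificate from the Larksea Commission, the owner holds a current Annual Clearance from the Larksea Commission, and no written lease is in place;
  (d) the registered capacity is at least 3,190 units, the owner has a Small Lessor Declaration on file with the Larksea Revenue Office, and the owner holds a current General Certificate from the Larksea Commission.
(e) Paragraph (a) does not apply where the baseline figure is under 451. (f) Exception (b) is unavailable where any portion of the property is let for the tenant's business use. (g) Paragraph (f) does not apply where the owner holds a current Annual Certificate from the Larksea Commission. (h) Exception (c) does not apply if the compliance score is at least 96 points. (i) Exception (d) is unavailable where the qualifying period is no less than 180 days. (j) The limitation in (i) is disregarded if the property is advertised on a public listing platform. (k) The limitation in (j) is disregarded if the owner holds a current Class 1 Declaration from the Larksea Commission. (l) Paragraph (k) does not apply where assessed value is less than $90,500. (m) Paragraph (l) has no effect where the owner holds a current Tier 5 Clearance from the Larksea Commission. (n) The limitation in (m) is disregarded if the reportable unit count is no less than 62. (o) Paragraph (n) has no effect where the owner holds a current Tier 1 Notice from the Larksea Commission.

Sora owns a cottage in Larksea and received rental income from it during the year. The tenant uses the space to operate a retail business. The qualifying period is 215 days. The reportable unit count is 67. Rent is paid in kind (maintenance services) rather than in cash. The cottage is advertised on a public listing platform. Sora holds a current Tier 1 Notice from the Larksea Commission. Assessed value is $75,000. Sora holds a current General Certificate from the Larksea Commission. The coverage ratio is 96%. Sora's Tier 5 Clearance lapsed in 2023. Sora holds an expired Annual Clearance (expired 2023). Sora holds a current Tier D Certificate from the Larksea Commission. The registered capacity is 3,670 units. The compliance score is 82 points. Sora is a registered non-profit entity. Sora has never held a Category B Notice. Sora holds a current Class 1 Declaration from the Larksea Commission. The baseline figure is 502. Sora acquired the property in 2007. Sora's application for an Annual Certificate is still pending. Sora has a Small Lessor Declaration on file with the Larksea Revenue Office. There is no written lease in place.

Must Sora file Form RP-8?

Exception (a) fails — the coverage ratio is 96%, not below 92%.
Exception (b) is satisfied on its face — rent is paid in kind; Sora is a registered non-profit. But applying paragraphs (f)–(g): (f) operates against (b): the space is let for business use. (g), which would lift (f), is not engaged — there is no Annual Certificate in force. Exception (b) does not apply.
Exception (c) fails — no current Annual Clearance is held.
All of (d)'s requirements are met (the registered capacity is 3,670 units, meeting the 3,190 units threshold; a Small Lessor Declaration is on file; a current General Certificate is held). Considering the limiting provisions: (i) would limit (d) — the qualifying period is 215 days, meeting the 180 days threshold — but (j) sets (i) aside: (j) operates — the property is publicly advertised. (k) would limit (j) — a current Class 1 Declaration is held — but (l) sets (k) aside: (l) is triggered — assessed value is $75,000, less than the $90,500 limit. (m) is not engaged (the Tier 5 Clearance is not current), so (l) stands. Exception (d) stands.

No — exception (d) applies; Sora is not required to file Form RP-8.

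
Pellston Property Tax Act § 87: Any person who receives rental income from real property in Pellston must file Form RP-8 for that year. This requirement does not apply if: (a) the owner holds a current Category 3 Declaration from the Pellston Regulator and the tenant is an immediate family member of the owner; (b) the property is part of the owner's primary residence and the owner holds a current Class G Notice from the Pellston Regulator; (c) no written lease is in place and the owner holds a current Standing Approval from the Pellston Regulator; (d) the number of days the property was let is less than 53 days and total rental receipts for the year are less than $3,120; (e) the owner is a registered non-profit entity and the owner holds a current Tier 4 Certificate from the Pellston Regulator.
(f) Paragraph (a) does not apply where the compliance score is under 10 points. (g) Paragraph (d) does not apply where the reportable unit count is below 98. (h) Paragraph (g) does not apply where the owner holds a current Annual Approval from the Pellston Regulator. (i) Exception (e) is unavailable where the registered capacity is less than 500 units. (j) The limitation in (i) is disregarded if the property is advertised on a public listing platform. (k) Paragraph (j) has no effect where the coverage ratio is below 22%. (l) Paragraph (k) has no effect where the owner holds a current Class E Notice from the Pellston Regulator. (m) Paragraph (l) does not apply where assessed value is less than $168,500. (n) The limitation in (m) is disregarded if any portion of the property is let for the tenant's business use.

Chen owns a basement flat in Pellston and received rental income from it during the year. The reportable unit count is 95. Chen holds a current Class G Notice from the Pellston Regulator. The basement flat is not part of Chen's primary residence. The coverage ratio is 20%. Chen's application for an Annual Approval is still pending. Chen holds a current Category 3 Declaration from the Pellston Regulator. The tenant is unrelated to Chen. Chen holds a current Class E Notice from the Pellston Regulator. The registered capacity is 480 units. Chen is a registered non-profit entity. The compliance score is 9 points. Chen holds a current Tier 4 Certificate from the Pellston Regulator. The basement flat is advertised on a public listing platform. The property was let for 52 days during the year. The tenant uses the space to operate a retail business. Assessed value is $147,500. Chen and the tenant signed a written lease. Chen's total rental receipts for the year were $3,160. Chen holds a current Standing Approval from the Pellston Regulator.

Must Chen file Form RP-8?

Exception (a) requires that the tenant is an immediate family member of the owner; but the tenant is unrelated to the owner, so (a) is unavailable.
Exception (b) requires that the property is part of the owner's primary residence; but the basement flat is not part of the primary residence, so (b) is unavailable.
Exception (c) does not apply: a written lease is in place.
Exception (d) fails — total rental receipts for the year are $3,160, not less than $3,120.
Exception (e) is satisfied on its face — Chen is a registered non-profit; a current Tier 4 Certificate is held. Considering the limiting provisions: (i) operates (the registered capacity is 480 units, less than the 500 units limit), but is displaced by (j): (j) operates against (i): the property is publicly advertised. (k) is triggered (the coverage ratio is 20%, below the 22% limit), but is itself disapplied by (l): (l) operates against (k): a current Class E Notice is held. (m) would limit (l) — assessed value is $147,500, less than the $168,500 limit — but (n) sets (m) aside: (n) operates against (m): the space is let for business use. So (e) applies.

No — exception (e) applies; Chen is not required to file Form RP-8.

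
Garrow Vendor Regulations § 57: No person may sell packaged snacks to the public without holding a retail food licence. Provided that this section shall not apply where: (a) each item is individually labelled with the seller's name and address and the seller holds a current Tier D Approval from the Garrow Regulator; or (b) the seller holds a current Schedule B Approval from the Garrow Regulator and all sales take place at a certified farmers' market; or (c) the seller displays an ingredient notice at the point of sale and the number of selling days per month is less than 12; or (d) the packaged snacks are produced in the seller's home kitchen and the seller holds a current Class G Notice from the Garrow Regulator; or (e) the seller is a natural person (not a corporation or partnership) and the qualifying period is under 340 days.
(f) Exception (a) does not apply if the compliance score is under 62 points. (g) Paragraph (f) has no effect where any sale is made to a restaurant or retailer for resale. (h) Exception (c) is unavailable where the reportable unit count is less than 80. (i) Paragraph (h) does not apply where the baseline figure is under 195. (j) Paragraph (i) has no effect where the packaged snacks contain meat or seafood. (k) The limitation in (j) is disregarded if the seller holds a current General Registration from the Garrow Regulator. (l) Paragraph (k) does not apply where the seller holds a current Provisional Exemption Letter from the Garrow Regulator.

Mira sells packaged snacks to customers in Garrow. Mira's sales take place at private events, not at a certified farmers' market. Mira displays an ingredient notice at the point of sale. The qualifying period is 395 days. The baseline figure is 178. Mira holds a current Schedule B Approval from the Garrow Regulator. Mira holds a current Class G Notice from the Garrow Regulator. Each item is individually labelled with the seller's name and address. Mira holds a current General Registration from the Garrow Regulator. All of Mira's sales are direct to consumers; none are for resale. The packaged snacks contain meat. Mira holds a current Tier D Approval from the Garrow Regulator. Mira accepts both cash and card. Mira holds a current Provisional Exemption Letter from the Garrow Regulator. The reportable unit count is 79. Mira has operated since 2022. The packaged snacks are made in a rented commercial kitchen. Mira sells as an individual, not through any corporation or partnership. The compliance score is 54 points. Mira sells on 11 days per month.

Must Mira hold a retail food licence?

Yes — Mira must hold a retail food licence.

Exception (a)'s conditions are all satisfied: items are individually labelled; a current Tier D Approval is held. However, paragraphs (f)–(g) must be considered: (f) operates — the compliance score is 54 points, under the 62 points limit. (g) is not engaged (no sales are for resale), so (f) stands. (a) is therefore removed.
Exception (b) does not apply: sales are at private events, not a certified farmers' market.
Exception (c) is satisfied on its face — an ingredient notice is displayed; the number of selling days per month is 11, less than the 12 limit. But: (h) applies — the reportable unit count is 79, less than the 80 limit. (i) applies (the baseline figure is 178, under the 195 limit), but is set aside by (j): (j) is triggered — the packaged snacks contain meat. (k) is engaged (a current General Registration is held), but yields to (l): (l) operates against (k): a current Provisional Exemption Letter is held. (c) is therefore removed.
Exception (d) does not apply: the packaged snacks are made in a commercial kitchen, not a home kitchen.
Exception (e) does not apply: the qualifying period is 395 days, not under 340 days.
Every exception is unavailable, so the rule governs.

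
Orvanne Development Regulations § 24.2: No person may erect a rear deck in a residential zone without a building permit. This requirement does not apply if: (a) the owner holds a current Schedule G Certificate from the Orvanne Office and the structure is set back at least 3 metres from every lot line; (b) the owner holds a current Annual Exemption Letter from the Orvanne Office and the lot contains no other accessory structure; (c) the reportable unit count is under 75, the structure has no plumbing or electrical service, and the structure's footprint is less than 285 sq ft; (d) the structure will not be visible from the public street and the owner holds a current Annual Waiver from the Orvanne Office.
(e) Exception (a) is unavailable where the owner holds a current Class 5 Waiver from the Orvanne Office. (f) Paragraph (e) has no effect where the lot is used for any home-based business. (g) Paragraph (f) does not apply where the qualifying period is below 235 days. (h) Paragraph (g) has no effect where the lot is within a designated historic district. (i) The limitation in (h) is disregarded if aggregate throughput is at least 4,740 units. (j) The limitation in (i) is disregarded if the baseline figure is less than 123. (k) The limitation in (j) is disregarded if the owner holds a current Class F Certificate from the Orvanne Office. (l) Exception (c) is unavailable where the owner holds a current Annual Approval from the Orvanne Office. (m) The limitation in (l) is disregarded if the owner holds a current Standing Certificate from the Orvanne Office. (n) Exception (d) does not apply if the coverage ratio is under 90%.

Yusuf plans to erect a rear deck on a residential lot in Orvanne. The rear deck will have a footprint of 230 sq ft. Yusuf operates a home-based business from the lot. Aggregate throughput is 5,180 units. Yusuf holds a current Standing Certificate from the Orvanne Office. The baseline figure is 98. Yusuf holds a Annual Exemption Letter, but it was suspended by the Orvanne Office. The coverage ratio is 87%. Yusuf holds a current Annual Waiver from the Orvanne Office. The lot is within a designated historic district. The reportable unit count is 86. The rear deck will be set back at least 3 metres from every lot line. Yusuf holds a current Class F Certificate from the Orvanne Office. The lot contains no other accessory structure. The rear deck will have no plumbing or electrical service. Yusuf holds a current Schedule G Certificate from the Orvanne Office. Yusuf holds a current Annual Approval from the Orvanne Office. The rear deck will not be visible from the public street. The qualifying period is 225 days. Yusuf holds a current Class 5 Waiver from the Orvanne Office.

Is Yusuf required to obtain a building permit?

Exception (a)'s conditions are all satisfied: a current Schedule G Certificate is held; the setback is at least 3 m on every side. Turning to paragraphs (e)–(k): (e) operates against (a): a current Class 5 Waiver is held. (f) would limit (e) — a home-based business operates on the lot — but (g) sets (f) aside: (g) applies — the qualifying period is 225 days, below the 235 days limit. (h) applies (the lot is in a historic district), but yields to (i): (i) is triggered — aggregate throughput is 5,180 units, meeting the 4,740 units threshold. (j) would limit (i) — the baseline figure is 98, less than the 123 limit — but (k) sets (j) aside: (k) operates — a current Class F Certificate is held. So (a) is unavailable.
Exception (b) does not apply: the Annual Exemption Letter is not current.
Exception (c) does not apply: the reportable unit count is 86, not under 75.
Exception (d): the structure will not be visible from the street; a current Annual Waiver is held — every condition holds. Turning to paragraph (n): (n) operates against (d): the coverage ratio is 87%, under the 90% limit. So (d) is unavailable.
Every exception is unavailable, so the rule governs.

Yes — Yusuf must obtain a building permit.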